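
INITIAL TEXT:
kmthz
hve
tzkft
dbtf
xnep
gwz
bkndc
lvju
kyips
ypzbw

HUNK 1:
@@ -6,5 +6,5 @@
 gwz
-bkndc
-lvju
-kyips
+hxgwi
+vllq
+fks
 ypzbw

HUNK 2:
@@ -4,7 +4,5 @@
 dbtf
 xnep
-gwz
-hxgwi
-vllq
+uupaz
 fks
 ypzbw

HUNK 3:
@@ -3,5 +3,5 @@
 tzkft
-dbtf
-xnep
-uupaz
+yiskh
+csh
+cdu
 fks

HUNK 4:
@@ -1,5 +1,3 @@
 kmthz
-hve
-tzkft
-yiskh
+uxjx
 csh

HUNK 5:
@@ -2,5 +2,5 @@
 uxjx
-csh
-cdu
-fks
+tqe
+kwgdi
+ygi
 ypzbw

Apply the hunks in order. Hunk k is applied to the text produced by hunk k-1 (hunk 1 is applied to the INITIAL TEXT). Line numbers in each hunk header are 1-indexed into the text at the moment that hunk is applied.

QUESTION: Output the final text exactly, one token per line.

Hunk 1: at line 6 remove [bkndc,lvju,kyips] add [hxgwi,vllq,fks] -> 10 lines: kmthz hve tzkft dbtf xnep gwz hxgwi vllq fks ypzbw
Hunk 2: at line 4 remove [gwz,hxgwi,vllq] add [uupaz] -> 8 lines: kmthz hve tzkft dbtf xnep uupaz fks ypzbw
Hunk 3: at line 3 remove [dbtf,xnep,uupaz] add [yiskh,csh,cdu] -> 8 lines: kmthz hve tzkft yiskh csh cdu fks ypzbw
Hunk 4: at line 1 remove [hve,tzkft,yiskh] add [uxjx] -> 6 lines: kmthz uxjx csh cdu fks ypzbw
Hunk 5: at line 2 remove [csh,cdu,fks] add [tqe,kwgdi,ygi] -> 6 lines: kmthz uxjx tqe kwgdi ygi ypzbw

Answer: kmthz
uxjx
tqe
kwgdi
ygi
ypzbw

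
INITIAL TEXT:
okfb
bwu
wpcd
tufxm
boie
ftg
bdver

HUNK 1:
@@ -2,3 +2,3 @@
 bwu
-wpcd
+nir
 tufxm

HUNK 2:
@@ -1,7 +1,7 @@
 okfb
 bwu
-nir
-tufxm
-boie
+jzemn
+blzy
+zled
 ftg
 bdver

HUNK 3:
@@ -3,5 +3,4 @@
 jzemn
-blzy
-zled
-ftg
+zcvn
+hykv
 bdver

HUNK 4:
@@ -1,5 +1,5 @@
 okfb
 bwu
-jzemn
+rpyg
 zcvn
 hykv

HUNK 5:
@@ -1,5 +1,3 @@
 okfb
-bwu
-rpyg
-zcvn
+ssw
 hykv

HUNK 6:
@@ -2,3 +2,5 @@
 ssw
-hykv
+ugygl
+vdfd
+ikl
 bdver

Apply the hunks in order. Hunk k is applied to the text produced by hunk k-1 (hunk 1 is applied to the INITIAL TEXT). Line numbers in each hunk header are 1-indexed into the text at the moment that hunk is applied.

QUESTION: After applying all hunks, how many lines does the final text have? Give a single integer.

Hunk 1: at line 2 remove [wpcd] add [nir] -> 7 lines: okfb bwu nir tufxm boie ftg bdver
Hunk 2: at line 1 remove [nir,tufxm,boie] add [jzemn,blzy,zled] -> 7 lines: okfb bwu jzemn blzy zled ftg bdver
Hunk 3: at line 3 remove [blzy,zled,ftg] add [zcvn,hykv] -> 6 lines: okfb bwu jzemn zcvn hykv bdver
Hunk 4: at line 1 remove [jzemn] add [rpyg] -> 6 lines: okfb bwu rpyg zcvn hykv bdver
Hunk 5: at line 1 remove [bwu,rpyg,zcvn] add [ssw] -> 4 lines: okfb ssw hykv bdver
Hunk 6: at line 2 remove [hykv] add [ugygl,vdfd,ikl] -> 6 lines: okfb ssw ugygl vdfd ikl bdver
Final line count: 6

Answer: 6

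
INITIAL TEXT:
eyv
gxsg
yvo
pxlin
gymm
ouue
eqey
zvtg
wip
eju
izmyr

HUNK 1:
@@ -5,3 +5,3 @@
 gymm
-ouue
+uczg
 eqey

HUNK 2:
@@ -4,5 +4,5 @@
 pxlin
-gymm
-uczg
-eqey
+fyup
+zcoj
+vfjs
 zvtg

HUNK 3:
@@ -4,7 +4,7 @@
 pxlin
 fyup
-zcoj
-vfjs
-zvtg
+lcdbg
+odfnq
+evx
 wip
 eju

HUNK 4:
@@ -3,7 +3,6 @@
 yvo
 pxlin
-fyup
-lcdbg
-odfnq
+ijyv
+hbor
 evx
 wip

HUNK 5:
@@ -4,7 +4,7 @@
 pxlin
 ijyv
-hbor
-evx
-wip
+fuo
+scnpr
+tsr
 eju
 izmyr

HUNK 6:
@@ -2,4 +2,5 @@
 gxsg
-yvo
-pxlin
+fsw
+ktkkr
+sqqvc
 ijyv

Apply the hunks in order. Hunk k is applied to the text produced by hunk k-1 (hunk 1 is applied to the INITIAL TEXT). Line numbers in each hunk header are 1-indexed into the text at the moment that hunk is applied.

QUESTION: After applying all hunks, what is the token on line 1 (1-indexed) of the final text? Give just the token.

Hunk 1: at line 5 remove [ouue] add [uczg] -> 11 lines: eyv gxsg yvo pxlin gymm uczg eqey zvtg wip eju izmyr
Hunk 2: at line 4 remove [gymm,uczg,eqey] add [fyup,zcoj,vfjs] -> 11 lines: eyv gxsg yvo pxlin fyup zcoj vfjs zvtg wip eju izmyr
Hunk 3: at line 4 remove [zcoj,vfjs,zvtg] add [lcdbg,odfnq,evx] -> 11 lines: eyv gxsg yvo pxlin fyup lcdbg odfnq evx wip eju izmyr
Hunk 4: at line 3 remove [fyup,lcdbg,odfnq] add [ijyv,hbor] -> 10 lines: eyv gxsg yvo pxlin ijyv hbor evx wip eju izmyr
Hunk 5: at line 4 remove [hbor,evx,wip] add [fuo,scnpr,tsr] -> 10 lines: eyv gxsg yvo pxlin ijyv fuo scnpr tsr eju izmyr
Hunk 6: at line 2 remove [yvo,pxlin] add [fsw,ktkkr,sqqvc] -> 11 lines: eyv gxsg fsw ktkkr sqqvc ijyv fuo scnpr tsr eju izmyr
Final line 1: eyv

Answer: eyv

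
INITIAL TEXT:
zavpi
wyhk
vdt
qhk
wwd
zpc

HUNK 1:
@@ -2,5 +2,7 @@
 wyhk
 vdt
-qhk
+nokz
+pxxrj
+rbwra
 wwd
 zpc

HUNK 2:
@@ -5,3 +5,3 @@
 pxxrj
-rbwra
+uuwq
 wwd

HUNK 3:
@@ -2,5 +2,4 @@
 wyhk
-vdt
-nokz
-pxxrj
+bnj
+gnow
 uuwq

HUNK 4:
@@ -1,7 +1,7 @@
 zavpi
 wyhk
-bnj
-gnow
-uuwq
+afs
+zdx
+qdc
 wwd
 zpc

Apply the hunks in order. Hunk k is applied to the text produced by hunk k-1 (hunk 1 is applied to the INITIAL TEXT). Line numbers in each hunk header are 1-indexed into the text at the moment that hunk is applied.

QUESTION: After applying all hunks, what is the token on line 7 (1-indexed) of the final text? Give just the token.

Answer: zpc

Derivation:
Hunk 1: at line 2 remove [qhk] add [nokz,pxxrj,rbwra] -> 8 lines: zavpi wyhk vdt nokz pxxrj rbwra wwd zpc
Hunk 2: at line 5 remove [rbwra] add [uuwq] -> 8 lines: zavpi wyhk vdt nokz pxxrj uuwq wwd zpc
Hunk 3: at line 2 remove [vdt,nokz,pxxrj] add [bnj,gnow] -> 7 lines: zavpi wyhk bnj gnow uuwq wwd zpc
Hunk 4: at line 1 remove [bnj,gnow,uuwq] add [afs,zdx,qdc] -> 7 lines: zavpi wyhk afs zdx qdc wwd zpc
Final line 7: zpc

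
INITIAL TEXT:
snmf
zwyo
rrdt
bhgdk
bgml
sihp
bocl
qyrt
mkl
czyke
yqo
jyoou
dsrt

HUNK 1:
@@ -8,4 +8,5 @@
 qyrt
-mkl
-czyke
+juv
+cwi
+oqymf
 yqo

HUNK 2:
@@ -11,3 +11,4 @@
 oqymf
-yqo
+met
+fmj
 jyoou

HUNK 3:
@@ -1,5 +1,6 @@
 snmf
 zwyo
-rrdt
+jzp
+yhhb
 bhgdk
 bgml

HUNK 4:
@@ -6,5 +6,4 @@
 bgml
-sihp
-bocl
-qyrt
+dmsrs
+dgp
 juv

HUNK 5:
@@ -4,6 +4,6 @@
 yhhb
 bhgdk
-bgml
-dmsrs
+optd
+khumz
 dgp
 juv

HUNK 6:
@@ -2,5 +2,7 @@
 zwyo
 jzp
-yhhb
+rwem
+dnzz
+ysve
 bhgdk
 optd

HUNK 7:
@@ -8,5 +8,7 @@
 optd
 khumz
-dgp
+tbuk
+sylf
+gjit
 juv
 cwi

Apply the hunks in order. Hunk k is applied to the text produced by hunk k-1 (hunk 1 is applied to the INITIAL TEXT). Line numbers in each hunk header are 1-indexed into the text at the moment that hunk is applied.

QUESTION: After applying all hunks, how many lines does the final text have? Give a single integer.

Hunk 1: at line 8 remove [mkl,czyke] add [juv,cwi,oqymf] -> 14 lines: snmf zwyo rrdt bhgdk bgml sihp bocl qyrt juv cwi oqymf yqo jyoou dsrt
Hunk 2: at line 11 remove [yqo] add [met,fmj] -> 15 lines: snmf zwyo rrdt bhgdk bgml sihp bocl qyrt juv cwi oqymf met fmj jyoou dsrt
Hunk 3: at line 1 remove [rrdt] add [jzp,yhhb] -> 16 lines: snmf zwyo jzp yhhb bhgdk bgml sihp bocl qyrt juv cwi oqymf met fmj jyoou dsrt
Hunk 4: at line 6 remove [sihp,bocl,qyrt] add [dmsrs,dgp] -> 15 lines: snmf zwyo jzp yhhb bhgdk bgml dmsrs dgp juv cwi oqymf met fmj jyoou dsrt
Hunk 5: at line 4 remove [bgml,dmsrs] add [optd,khumz] -> 15 lines: snmf zwyo jzp yhhb bhgdk optd khumz dgp juv cwi oqymf met fmj jyoou dsrt
Hunk 6: at line 2 remove [yhhb] add [rwem,dnzz,ysve] -> 17 lines: snmf zwyo jzp rwem dnzz ysve bhgdk optd khumz dgp juv cwi oqymf met fmj jyoou dsrt
Hunk 7: at line 8 remove [dgp] add [tbuk,sylf,gjit] -> 19 lines: snmf zwyo jzp rwem dnzz ysve bhgdk optd khumz tbuk sylf gjit juv cwi oqymf met fmj jyoou dsrt
Final line count: 19

Answer: 19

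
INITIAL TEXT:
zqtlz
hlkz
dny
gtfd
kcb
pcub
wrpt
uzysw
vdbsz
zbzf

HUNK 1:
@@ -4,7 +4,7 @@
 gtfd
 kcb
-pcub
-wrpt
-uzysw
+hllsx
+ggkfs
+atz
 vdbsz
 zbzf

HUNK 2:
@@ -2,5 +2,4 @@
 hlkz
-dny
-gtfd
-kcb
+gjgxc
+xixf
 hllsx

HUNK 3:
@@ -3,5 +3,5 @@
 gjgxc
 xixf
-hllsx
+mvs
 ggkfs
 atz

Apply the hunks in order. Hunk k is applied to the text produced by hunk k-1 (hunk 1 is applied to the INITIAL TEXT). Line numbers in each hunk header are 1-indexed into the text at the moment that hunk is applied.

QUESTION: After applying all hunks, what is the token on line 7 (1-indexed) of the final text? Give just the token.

Answer: atz

Derivation:
Hunk 1: at line 4 remove [pcub,wrpt,uzysw] add [hllsx,ggkfs,atz] -> 10 lines: zqtlz hlkz dny gtfd kcb hllsx ggkfs atz vdbsz zbzf
Hunk 2: at line 2 remove [dny,gtfd,kcb] add [gjgxc,xixf] -> 9 lines: zqtlz hlkz gjgxc xixf hllsx ggkfs atz vdbsz zbzf
Hunk 3: at line 3 remove [hllsx] add [mvs] -> 9 lines: zqtlz hlkz gjgxc xixf mvs ggkfs atz vdbsz zbzf
Final line 7: atz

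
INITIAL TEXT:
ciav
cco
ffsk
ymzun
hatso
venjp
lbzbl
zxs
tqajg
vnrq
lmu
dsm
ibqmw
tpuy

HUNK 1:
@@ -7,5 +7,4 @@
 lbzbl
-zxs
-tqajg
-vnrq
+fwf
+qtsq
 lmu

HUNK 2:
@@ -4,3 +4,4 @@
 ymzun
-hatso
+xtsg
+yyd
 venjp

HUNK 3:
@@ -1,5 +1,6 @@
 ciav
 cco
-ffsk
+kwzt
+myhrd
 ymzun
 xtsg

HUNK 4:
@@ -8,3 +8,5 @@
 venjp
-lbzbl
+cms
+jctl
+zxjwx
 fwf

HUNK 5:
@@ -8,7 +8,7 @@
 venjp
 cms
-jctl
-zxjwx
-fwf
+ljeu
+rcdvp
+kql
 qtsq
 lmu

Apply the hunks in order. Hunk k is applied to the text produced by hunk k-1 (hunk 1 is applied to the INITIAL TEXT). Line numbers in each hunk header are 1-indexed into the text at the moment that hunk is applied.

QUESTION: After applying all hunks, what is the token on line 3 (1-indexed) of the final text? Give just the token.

Answer: kwzt

Derivation:
Hunk 1: at line 7 remove [zxs,tqajg,vnrq] add [fwf,qtsq] -> 13 lines: ciav cco ffsk ymzun hatso venjp lbzbl fwf qtsq lmu dsm ibqmw tpuy
Hunk 2: at line 4 remove [hatso] add [xtsg,yyd] -> 14 lines: ciav cco ffsk ymzun xtsg yyd venjp lbzbl fwf qtsq lmu dsm ibqmw tpuy
Hunk 3: at line 1 remove [ffsk] add [kwzt,myhrd] -> 15 lines: ciav cco kwzt myhrd ymzun xtsg yyd venjp lbzbl fwf qtsq lmu dsm ibqmw tpuy
Hunk 4: at line 8 remove [lbzbl] add [cms,jctl,zxjwx] -> 17 lines: ciav cco kwzt myhrd ymzun xtsg yyd venjp cms jctl zxjwx fwf qtsq lmu dsm ibqmw tpuy
Hunk 5: at line 8 remove [jctl,zxjwx,fwf] add [ljeu,rcdvp,kql] -> 17 lines: ciav cco kwzt myhrd ymzun xtsg yyd venjp cms ljeu rcdvp kql qtsq lmu dsm ibqmw tpuy
Final line 3: kwzt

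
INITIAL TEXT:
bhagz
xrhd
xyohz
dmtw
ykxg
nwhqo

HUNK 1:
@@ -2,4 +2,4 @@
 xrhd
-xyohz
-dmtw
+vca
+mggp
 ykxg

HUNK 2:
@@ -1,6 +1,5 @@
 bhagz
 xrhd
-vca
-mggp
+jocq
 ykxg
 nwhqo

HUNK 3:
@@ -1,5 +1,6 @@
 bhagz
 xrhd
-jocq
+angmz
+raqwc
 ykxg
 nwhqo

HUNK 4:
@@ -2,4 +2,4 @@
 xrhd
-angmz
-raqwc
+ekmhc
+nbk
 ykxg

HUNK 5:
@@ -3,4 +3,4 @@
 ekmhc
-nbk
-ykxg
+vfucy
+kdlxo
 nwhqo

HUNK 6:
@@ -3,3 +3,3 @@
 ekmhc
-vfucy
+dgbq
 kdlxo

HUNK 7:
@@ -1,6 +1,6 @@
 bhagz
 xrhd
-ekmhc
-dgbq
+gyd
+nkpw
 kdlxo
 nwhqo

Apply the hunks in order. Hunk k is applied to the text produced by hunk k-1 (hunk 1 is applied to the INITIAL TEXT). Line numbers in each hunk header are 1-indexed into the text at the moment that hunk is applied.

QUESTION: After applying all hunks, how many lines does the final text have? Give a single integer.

Answer: 6

Derivation:
Hunk 1: at line 2 remove [xyohz,dmtw] add [vca,mggp] -> 6 lines: bhagz xrhd vca mggp ykxg nwhqo
Hunk 2: at line 1 remove [vca,mggp] add [jocq] -> 5 lines: bhagz xrhd jocq ykxg nwhqo
Hunk 3: at line 1 remove [jocq] add [angmz,raqwc] -> 6 lines: bhagz xrhd angmz raqwc ykxg nwhqo
Hunk 4: at line 2 remove [angmz,raqwc] add [ekmhc,nbk] -> 6 lines: bhagz xrhd ekmhc nbk ykxg nwhqo
Hunk 5: at line 3 remove [nbk,ykxg] add [vfucy,kdlxo] -> 6 lines: bhagz xrhd ekmhc vfucy kdlxo nwhqo
Hunk 6: at line 3 remove [vfucy] add [dgbq] -> 6 lines: bhagz xrhd ekmhc dgbq kdlxo nwhqo
Hunk 7: at line 1 remove [ekmhc,dgbq] add [gyd,nkpw] -> 6 lines: bhagz xrhd gyd nkpw kdlxo nwhqo
Final line count: 6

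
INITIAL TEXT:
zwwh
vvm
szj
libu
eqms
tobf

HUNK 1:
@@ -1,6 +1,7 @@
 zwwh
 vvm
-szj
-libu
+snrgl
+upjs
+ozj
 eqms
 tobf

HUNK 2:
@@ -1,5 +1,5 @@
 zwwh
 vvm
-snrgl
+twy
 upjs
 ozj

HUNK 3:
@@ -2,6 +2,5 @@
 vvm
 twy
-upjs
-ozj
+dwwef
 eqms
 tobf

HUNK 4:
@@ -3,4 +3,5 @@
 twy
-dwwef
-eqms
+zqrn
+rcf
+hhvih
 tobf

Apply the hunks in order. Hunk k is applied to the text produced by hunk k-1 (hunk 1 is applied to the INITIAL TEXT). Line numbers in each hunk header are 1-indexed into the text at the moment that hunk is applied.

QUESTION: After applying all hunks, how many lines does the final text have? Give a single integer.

Answer: 7

Derivation:
Hunk 1: at line 1 remove [szj,libu] add [snrgl,upjs,ozj] -> 7 lines: zwwh vvm snrgl upjs ozj eqms tobf
Hunk 2: at line 1 remove [snrgl] add [twy] -> 7 lines: zwwh vvm twy upjs ozj eqms tobf
Hunk 3: at line 2 remove [upjs,ozj] add [dwwef] -> 6 lines: zwwh vvm twy dwwef eqms tobf
Hunk 4: at line 3 remove [dwwef,eqms] add [zqrn,rcf,hhvih] -> 7 lines: zwwh vvm twy zqrn rcf hhvih tobf
Final line count: 7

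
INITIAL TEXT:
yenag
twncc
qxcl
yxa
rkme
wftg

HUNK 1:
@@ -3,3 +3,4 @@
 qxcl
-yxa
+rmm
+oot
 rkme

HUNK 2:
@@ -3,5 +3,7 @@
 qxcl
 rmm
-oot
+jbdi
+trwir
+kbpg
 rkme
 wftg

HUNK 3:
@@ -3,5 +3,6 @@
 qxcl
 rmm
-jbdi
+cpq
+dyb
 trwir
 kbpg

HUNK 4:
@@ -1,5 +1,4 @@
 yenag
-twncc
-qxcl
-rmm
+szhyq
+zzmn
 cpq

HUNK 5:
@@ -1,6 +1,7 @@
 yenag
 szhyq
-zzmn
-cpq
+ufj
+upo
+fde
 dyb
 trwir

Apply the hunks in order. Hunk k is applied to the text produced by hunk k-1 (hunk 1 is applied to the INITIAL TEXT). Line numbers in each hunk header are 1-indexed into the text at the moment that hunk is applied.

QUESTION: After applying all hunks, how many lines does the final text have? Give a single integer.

Answer: 10

Derivation:
Hunk 1: at line 3 remove [yxa] add [rmm,oot] -> 7 lines: yenag twncc qxcl rmm oot rkme wftg
Hunk 2: at line 3 remove [oot] add [jbdi,trwir,kbpg] -> 9 lines: yenag twncc qxcl rmm jbdi trwir kbpg rkme wftg
Hunk 3: at line 3 remove [jbdi] add [cpq,dyb] -> 10 lines: yenag twncc qxcl rmm cpq dyb trwir kbpg rkme wftg
Hunk 4: at line 1 remove [twncc,qxcl,rmm] add [szhyq,zzmn] -> 9 lines: yenag szhyq zzmn cpq dyb trwir kbpg rkme wftg
Hunk 5: at line 1 remove [zzmn,cpq] add [ufj,upo,fde] -> 10 lines: yenag szhyq ufj upo fde dyb trwir kbpg rkme wftg
Final line count: 10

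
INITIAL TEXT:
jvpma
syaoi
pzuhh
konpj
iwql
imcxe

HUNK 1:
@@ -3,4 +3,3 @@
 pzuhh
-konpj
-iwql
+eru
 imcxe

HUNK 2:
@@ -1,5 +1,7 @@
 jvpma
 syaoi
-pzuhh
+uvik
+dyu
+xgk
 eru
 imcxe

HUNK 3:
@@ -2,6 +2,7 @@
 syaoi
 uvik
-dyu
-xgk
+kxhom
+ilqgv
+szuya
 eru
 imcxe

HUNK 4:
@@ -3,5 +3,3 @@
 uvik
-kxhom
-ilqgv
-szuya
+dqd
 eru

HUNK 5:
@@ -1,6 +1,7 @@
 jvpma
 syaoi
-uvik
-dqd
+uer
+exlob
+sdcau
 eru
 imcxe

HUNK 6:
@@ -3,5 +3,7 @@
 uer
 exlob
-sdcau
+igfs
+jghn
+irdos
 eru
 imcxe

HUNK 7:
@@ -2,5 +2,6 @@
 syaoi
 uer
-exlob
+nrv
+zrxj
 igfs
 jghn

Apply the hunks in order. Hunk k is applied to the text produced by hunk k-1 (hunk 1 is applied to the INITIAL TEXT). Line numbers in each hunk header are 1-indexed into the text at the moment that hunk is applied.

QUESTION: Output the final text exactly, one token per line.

Hunk 1: at line 3 remove [konpj,iwql] add [eru] -> 5 lines: jvpma syaoi pzuhh eru imcxe
Hunk 2: at line 1 remove [pzuhh] add [uvik,dyu,xgk] -> 7 lines: jvpma syaoi uvik dyu xgk eru imcxe
Hunk 3: at line 2 remove [dyu,xgk] add [kxhom,ilqgv,szuya] -> 8 lines: jvpma syaoi uvik kxhom ilqgv szuya eru imcxe
Hunk 4: at line 3 remove [kxhom,ilqgv,szuya] add [dqd] -> 6 lines: jvpma syaoi uvik dqd eru imcxe
Hunk 5: at line 1 remove [uvik,dqd] add [uer,exlob,sdcau] -> 7 lines: jvpma syaoi uer exlob sdcau eru imcxe
Hunk 6: at line 3 remove [sdcau] add [igfs,jghn,irdos] -> 9 lines: jvpma syaoi uer exlob igfs jghn irdos eru imcxe
Hunk 7: at line 2 remove [exlob] add [nrv,zrxj] -> 10 lines: jvpma syaoi uer nrv zrxj igfs jghn irdos eru imcxe

Answer: jvpma
syaoi
uer
nrv
zrxj
igfs
jghn
irdos
eru
imcxe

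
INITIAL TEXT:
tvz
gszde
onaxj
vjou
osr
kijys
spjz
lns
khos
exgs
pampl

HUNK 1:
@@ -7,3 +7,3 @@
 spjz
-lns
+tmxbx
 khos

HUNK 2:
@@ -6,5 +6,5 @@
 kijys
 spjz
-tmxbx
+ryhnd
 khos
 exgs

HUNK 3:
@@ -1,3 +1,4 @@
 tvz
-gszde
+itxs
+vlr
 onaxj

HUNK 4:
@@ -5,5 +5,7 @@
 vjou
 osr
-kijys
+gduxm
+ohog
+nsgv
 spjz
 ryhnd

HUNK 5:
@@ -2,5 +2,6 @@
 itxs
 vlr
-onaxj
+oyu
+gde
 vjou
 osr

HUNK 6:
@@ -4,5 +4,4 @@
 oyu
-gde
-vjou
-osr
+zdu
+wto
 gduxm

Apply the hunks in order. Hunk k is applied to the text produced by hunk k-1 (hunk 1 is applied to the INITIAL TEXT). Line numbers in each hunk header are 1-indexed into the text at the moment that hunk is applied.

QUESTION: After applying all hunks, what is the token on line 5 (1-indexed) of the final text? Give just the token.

Hunk 1: at line 7 remove [lns] add [tmxbx] -> 11 lines: tvz gszde onaxj vjou osr kijys spjz tmxbx khos exgs pampl
Hunk 2: at line 6 remove [tmxbx] add [ryhnd] -> 11 lines: tvz gszde onaxj vjou osr kijys spjz ryhnd khos exgs pampl
Hunk 3: at line 1 remove [gszde] add [itxs,vlr] -> 12 lines: tvz itxs vlr onaxj vjou osr kijys spjz ryhnd khos exgs pampl
Hunk 4: at line 5 remove [kijys] add [gduxm,ohog,nsgv] -> 14 lines: tvz itxs vlr onaxj vjou osr gduxm ohog nsgv spjz ryhnd khos exgs pampl
Hunk 5: at line 2 remove [onaxj] add [oyu,gde] -> 15 lines: tvz itxs vlr oyu gde vjou osr gduxm ohog nsgv spjz ryhnd khos exgs pampl
Hunk 6: at line 4 remove [gde,vjou,osr] add [zdu,wto] -> 14 lines: tvz itxs vlr oyu zdu wto gduxm ohog nsgv spjz ryhnd khos exgs pampl
Final line 5: zdu

Answer: zdu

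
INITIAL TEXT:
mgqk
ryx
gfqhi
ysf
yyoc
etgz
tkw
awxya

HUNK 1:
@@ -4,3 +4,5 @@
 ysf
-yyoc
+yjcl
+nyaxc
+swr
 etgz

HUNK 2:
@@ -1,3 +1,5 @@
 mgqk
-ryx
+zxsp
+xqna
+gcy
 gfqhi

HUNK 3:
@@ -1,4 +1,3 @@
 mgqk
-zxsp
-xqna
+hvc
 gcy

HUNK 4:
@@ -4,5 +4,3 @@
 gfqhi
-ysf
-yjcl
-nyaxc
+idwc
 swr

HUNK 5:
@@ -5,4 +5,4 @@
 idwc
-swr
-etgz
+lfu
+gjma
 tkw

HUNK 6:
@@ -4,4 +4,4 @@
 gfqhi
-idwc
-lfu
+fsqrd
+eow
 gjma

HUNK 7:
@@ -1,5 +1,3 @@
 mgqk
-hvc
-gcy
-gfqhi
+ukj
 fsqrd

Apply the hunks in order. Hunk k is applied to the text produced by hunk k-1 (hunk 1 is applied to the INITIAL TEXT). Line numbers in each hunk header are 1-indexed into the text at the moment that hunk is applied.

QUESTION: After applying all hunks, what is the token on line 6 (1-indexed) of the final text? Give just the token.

Answer: tkw

Derivation:
Hunk 1: at line 4 remove [yyoc] add [yjcl,nyaxc,swr] -> 10 lines: mgqk ryx gfqhi ysf yjcl nyaxc swr etgz tkw awxya
Hunk 2: at line 1 remove [ryx] add [zxsp,xqna,gcy] -> 12 lines: mgqk zxsp xqna gcy gfqhi ysf yjcl nyaxc swr etgz tkw awxya
Hunk 3: at line 1 remove [zxsp,xqna] add [hvc] -> 11 lines: mgqk hvc gcy gfqhi ysf yjcl nyaxc swr etgz tkw awxya
Hunk 4: at line 4 remove [ysf,yjcl,nyaxc] add [idwc] -> 9 lines: mgqk hvc gcy gfqhi idwc swr etgz tkw awxya
Hunk 5: at line 5 remove [swr,etgz] add [lfu,gjma] -> 9 lines: mgqk hvc gcy gfqhi idwc lfu gjma tkw awxya
Hunk 6: at line 4 remove [idwc,lfu] add [fsqrd,eow] -> 9 lines: mgqk hvc gcy gfqhi fsqrd eow gjma tkw awxya
Hunk 7: at line 1 remove [hvc,gcy,gfqhi] add [ukj] -> 7 lines: mgqk ukj fsqrd eow gjma tkw awxya
Final line 6: tkw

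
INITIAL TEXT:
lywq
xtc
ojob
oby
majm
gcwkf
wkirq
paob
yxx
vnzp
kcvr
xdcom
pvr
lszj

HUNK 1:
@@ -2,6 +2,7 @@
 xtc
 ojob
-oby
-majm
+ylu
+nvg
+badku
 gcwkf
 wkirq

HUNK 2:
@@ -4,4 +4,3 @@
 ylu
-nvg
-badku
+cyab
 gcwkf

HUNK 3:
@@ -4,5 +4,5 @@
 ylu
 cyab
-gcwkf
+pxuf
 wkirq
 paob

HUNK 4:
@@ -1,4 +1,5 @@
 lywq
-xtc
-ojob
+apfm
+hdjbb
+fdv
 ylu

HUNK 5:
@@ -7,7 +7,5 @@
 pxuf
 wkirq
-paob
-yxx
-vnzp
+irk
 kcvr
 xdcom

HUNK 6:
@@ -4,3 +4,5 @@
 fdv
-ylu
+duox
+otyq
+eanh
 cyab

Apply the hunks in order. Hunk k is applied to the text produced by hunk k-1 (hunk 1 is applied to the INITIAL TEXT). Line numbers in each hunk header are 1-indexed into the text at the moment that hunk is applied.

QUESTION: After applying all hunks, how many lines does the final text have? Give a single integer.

Answer: 15

Derivation:
Hunk 1: at line 2 remove [oby,majm] add [ylu,nvg,badku] -> 15 lines: lywq xtc ojob ylu nvg badku gcwkf wkirq paob yxx vnzp kcvr xdcom pvr lszj
Hunk 2: at line 4 remove [nvg,badku] add [cyab] -> 14 lines: lywq xtc ojob ylu cyab gcwkf wkirq paob yxx vnzp kcvr xdcom pvr lszj
Hunk 3: at line 4 remove [gcwkf] add [pxuf] -> 14 lines: lywq xtc ojob ylu cyab pxuf wkirq paob yxx vnzp kcvr xdcom pvr lszj
Hunk 4: at line 1 remove [xtc,ojob] add [apfm,hdjbb,fdv] -> 15 lines: lywq apfm hdjbb fdv ylu cyab pxuf wkirq paob yxx vnzp kcvr xdcom pvr lszj
Hunk 5: at line 7 remove [paob,yxx,vnzp] add [irk] -> 13 lines: lywq apfm hdjbb fdv ylu cyab pxuf wkirq irk kcvr xdcom pvr lszj
Hunk 6: at line 4 remove [ylu] add [duox,otyq,eanh] -> 15 lines: lywq apfm hdjbb fdv duox otyq eanh cyab pxuf wkirq irk kcvr xdcom pvr lszj
Final line count: 15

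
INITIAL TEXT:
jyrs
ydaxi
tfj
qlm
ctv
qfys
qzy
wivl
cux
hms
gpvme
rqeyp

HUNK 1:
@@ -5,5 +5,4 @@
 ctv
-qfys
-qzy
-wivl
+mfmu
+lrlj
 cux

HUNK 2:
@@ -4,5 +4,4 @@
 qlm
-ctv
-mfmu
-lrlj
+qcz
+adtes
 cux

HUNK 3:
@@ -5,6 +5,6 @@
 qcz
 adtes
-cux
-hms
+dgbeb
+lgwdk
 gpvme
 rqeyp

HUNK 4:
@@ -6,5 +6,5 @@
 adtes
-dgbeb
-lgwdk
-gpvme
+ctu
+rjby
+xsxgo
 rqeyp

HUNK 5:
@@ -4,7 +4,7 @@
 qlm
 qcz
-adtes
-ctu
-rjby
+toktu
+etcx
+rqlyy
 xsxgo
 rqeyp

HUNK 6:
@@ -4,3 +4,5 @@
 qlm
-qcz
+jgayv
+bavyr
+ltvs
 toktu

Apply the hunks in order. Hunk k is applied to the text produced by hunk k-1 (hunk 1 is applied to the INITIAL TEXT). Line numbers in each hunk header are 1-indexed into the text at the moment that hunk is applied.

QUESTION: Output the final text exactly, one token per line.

Hunk 1: at line 5 remove [qfys,qzy,wivl] add [mfmu,lrlj] -> 11 lines: jyrs ydaxi tfj qlm ctv mfmu lrlj cux hms gpvme rqeyp
Hunk 2: at line 4 remove [ctv,mfmu,lrlj] add [qcz,adtes] -> 10 lines: jyrs ydaxi tfj qlm qcz adtes cux hms gpvme rqeyp
Hunk 3: at line 5 remove [cux,hms] add [dgbeb,lgwdk] -> 10 lines: jyrs ydaxi tfj qlm qcz adtes dgbeb lgwdk gpvme rqeyp
Hunk 4: at line 6 remove [dgbeb,lgwdk,gpvme] add [ctu,rjby,xsxgo] -> 10 lines: jyrs ydaxi tfj qlm qcz adtes ctu rjby xsxgo rqeyp
Hunk 5: at line 4 remove [adtes,ctu,rjby] add [toktu,etcx,rqlyy] -> 10 lines: jyrs ydaxi tfj qlm qcz toktu etcx rqlyy xsxgo rqeyp
Hunk 6: at line 4 remove [qcz] add [jgayv,bavyr,ltvs] -> 12 lines: jyrs ydaxi tfj qlm jgayv bavyr ltvs toktu etcx rqlyy xsxgo rqeyp

Answer: jyrs
ydaxi
tfj
qlm
jgayv
bavyr
ltvs
toktu
etcx
rqlyy
xsxgo
rqeyp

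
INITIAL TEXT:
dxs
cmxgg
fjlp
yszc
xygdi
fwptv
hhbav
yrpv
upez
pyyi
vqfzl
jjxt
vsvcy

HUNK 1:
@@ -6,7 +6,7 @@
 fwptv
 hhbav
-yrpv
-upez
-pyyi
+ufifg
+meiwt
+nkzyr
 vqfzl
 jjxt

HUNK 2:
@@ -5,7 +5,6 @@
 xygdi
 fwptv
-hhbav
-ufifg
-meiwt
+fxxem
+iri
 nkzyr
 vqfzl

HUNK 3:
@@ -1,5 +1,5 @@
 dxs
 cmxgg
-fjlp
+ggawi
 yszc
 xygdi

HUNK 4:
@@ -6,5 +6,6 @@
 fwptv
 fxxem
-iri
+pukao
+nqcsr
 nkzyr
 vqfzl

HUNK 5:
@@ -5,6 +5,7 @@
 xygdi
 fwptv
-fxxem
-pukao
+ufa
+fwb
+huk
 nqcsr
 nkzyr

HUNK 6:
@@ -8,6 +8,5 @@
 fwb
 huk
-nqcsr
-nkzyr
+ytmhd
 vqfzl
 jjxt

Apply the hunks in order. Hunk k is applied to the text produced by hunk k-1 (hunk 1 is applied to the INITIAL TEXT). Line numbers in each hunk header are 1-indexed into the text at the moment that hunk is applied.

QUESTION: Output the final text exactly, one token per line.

Answer: dxs
cmxgg
ggawi
yszc
xygdi
fwptv
ufa
fwb
huk
ytmhd
vqfzl
jjxt
vsvcy

Derivation:
Hunk 1: at line 6 remove [yrpv,upez,pyyi] add [ufifg,meiwt,nkzyr] -> 13 lines: dxs cmxgg fjlp yszc xygdi fwptv hhbav ufifg meiwt nkzyr vqfzl jjxt vsvcy
Hunk 2: at line 5 remove [hhbav,ufifg,meiwt] add [fxxem,iri] -> 12 lines: dxs cmxgg fjlp yszc xygdi fwptv fxxem iri nkzyr vqfzl jjxt vsvcy
Hunk 3: at line 1 remove [fjlp] add [ggawi] -> 12 lines: dxs cmxgg ggawi yszc xygdi fwptv fxxem iri nkzyr vqfzl jjxt vsvcy
Hunk 4: at line 6 remove [iri] add [pukao,nqcsr] -> 13 lines: dxs cmxgg ggawi yszc xygdi fwptv fxxem pukao nqcsr nkzyr vqfzl jjxt vsvcy
Hunk 5: at line 5 remove [fxxem,pukao] add [ufa,fwb,huk] -> 14 lines: dxs cmxgg ggawi yszc xygdi fwptv ufa fwb huk nqcsr nkzyr vqfzl jjxt vsvcy
Hunk 6: at line 8 remove [nqcsr,nkzyr] add [ytmhd] -> 13 lines: dxs cmxgg ggawi yszc xygdi fwptv ufa fwb huk ytmhd vqfzl jjxt vsvcy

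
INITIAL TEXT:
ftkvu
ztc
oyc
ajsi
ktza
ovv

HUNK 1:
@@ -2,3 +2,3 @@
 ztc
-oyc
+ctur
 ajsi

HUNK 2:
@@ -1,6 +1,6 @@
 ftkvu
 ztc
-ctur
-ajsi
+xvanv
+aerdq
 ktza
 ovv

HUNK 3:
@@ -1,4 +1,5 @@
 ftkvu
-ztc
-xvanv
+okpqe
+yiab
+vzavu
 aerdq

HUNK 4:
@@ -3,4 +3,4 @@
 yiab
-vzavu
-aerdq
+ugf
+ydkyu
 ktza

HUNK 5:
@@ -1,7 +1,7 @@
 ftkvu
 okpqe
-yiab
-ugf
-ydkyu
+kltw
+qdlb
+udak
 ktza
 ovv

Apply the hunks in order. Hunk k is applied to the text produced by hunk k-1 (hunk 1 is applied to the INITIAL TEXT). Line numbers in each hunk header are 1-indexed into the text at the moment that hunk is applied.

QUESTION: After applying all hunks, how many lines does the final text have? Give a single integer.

Answer: 7

Derivation:
Hunk 1: at line 2 remove [oyc] add [ctur] -> 6 lines: ftkvu ztc ctur ajsi ktza ovv
Hunk 2: at line 1 remove [ctur,ajsi] add [xvanv,aerdq] -> 6 lines: ftkvu ztc xvanv aerdq ktza ovv
Hunk 3: at line 1 remove [ztc,xvanv] add [okpqe,yiab,vzavu] -> 7 lines: ftkvu okpqe yiab vzavu aerdq ktza ovv
Hunk 4: at line 3 remove [vzavu,aerdq] add [ugf,ydkyu] -> 7 lines: ftkvu okpqe yiab ugf ydkyu ktza ovv
Hunk 5: at line 1 remove [yiab,ugf,ydkyu] add [kltw,qdlb,udak] -> 7 lines: ftkvu okpqe kltw qdlb udak ktza ovv
Final line count: 7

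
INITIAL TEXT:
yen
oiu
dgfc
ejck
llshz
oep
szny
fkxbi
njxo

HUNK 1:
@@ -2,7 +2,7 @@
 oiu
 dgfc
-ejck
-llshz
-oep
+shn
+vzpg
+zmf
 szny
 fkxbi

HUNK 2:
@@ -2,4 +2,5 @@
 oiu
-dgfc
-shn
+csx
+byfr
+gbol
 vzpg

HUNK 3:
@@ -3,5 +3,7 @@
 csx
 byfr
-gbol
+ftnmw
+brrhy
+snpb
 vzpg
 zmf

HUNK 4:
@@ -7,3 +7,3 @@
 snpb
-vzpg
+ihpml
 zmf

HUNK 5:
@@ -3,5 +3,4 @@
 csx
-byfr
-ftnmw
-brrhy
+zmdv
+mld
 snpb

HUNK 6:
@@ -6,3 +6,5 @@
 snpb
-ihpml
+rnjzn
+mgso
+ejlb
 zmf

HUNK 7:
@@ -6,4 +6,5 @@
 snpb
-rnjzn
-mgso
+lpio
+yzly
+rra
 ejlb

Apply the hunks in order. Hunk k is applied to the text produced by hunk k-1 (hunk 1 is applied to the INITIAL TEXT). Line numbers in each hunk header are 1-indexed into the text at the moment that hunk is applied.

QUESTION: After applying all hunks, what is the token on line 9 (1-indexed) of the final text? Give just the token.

Hunk 1: at line 2 remove [ejck,llshz,oep] add [shn,vzpg,zmf] -> 9 lines: yen oiu dgfc shn vzpg zmf szny fkxbi njxo
Hunk 2: at line 2 remove [dgfc,shn] add [csx,byfr,gbol] -> 10 lines: yen oiu csx byfr gbol vzpg zmf szny fkxbi njxo
Hunk 3: at line 3 remove [gbol] add [ftnmw,brrhy,snpb] -> 12 lines: yen oiu csx byfr ftnmw brrhy snpb vzpg zmf szny fkxbi njxo
Hunk 4: at line 7 remove [vzpg] add [ihpml] -> 12 lines: yen oiu csx byfr ftnmw brrhy snpb ihpml zmf szny fkxbi njxo
Hunk 5: at line 3 remove [byfr,ftnmw,brrhy] add [zmdv,mld] -> 11 lines: yen oiu csx zmdv mld snpb ihpml zmf szny fkxbi njxo
Hunk 6: at line 6 remove [ihpml] add [rnjzn,mgso,ejlb] -> 13 lines: yen oiu csx zmdv mld snpb rnjzn mgso ejlb zmf szny fkxbi njxo
Hunk 7: at line 6 remove [rnjzn,mgso] add [lpio,yzly,rra] -> 14 lines: yen oiu csx zmdv mld snpb lpio yzly rra ejlb zmf szny fkxbi njxo
Final line 9: rra

Answer: rra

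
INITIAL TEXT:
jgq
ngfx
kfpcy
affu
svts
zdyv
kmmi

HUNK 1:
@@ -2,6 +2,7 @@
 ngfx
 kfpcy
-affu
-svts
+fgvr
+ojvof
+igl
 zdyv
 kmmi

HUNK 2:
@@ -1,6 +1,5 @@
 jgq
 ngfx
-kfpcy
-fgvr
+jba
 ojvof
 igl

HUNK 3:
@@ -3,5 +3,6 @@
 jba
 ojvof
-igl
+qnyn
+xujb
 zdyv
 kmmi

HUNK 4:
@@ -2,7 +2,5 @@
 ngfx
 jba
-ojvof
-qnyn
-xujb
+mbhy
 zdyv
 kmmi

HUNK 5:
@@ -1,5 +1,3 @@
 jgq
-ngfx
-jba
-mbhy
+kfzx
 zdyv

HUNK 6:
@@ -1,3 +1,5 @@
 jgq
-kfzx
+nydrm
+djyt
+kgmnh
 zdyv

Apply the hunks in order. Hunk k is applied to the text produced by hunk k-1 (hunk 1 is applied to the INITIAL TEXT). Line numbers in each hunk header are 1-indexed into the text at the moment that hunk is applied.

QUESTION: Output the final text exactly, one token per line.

Answer: jgq
nydrm
djyt
kgmnh
zdyv
kmmi

Derivation:
Hunk 1: at line 2 remove [affu,svts] add [fgvr,ojvof,igl] -> 8 lines: jgq ngfx kfpcy fgvr ojvof igl zdyv kmmi
Hunk 2: at line 1 remove [kfpcy,fgvr] add [jba] -> 7 lines: jgq ngfx jba ojvof igl zdyv kmmi
Hunk 3: at line 3 remove [igl] add [qnyn,xujb] -> 8 lines: jgq ngfx jba ojvof qnyn xujb zdyv kmmi
Hunk 4: at line 2 remove [ojvof,qnyn,xujb] add [mbhy] -> 6 lines: jgq ngfx jba mbhy zdyv kmmi
Hunk 5: at line 1 remove [ngfx,jba,mbhy] add [kfzx] -> 4 lines: jgq kfzx zdyv kmmi
Hunk 6: at line 1 remove [kfzx] add [nydrm,djyt,kgmnh] -> 6 lines: jgq nydrm djyt kgmnh zdyv kmmi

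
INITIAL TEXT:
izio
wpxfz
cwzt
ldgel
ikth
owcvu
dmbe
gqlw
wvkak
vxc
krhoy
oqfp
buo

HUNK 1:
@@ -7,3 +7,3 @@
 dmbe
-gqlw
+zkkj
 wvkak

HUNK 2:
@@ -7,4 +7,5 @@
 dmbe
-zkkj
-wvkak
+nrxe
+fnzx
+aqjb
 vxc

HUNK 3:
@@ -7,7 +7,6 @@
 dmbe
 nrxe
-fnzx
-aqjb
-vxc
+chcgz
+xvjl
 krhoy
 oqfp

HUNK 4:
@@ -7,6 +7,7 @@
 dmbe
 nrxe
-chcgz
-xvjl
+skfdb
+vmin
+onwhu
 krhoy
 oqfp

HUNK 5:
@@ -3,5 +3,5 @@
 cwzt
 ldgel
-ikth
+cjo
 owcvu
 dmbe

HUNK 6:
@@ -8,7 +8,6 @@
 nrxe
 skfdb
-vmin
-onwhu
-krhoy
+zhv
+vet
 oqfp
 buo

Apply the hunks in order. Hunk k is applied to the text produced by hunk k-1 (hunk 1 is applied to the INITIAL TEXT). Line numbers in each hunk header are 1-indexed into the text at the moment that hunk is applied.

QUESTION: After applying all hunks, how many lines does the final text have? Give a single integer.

Answer: 13

Derivation:
Hunk 1: at line 7 remove [gqlw] add [zkkj] -> 13 lines: izio wpxfz cwzt ldgel ikth owcvu dmbe zkkj wvkak vxc krhoy oqfp buo
Hunk 2: at line 7 remove [zkkj,wvkak] add [nrxe,fnzx,aqjb] -> 14 lines: izio wpxfz cwzt ldgel ikth owcvu dmbe nrxe fnzx aqjb vxc krhoy oqfp buo
Hunk 3: at line 7 remove [fnzx,aqjb,vxc] add [chcgz,xvjl] -> 13 lines: izio wpxfz cwzt ldgel ikth owcvu dmbe nrxe chcgz xvjl krhoy oqfp buo
Hunk 4: at line 7 remove [chcgz,xvjl] add [skfdb,vmin,onwhu] -> 14 lines: izio wpxfz cwzt ldgel ikth owcvu dmbe nrxe skfdb vmin onwhu krhoy oqfp buo
Hunk 5: at line 3 remove [ikth] add [cjo] -> 14 lines: izio wpxfz cwzt ldgel cjo owcvu dmbe nrxe skfdb vmin onwhu krhoy oqfp buo
Hunk 6: at line 8 remove [vmin,onwhu,krhoy] add [zhv,vet] -> 13 lines: izio wpxfz cwzt ldgel cjo owcvu dmbe nrxe skfdb zhv vet oqfp buo
Final line count: 13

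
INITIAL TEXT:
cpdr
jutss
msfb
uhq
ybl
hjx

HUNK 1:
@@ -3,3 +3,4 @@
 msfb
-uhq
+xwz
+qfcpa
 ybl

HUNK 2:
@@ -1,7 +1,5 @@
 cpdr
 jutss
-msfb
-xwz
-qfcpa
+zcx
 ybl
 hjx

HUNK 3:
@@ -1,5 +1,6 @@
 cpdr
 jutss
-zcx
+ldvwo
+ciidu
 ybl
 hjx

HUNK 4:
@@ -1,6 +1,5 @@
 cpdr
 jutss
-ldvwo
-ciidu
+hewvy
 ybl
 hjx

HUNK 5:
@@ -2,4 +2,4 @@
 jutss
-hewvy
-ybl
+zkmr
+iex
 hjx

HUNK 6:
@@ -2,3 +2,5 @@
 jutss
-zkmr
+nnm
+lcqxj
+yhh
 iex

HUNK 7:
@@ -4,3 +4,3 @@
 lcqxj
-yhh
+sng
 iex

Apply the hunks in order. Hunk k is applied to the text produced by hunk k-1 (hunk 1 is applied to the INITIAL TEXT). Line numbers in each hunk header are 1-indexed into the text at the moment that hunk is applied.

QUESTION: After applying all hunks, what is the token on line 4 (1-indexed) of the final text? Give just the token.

Hunk 1: at line 3 remove [uhq] add [xwz,qfcpa] -> 7 lines: cpdr jutss msfb xwz qfcpa ybl hjx
Hunk 2: at line 1 remove [msfb,xwz,qfcpa] add [zcx] -> 5 lines: cpdr jutss zcx ybl hjx
Hunk 3: at line 1 remove [zcx] add [ldvwo,ciidu] -> 6 lines: cpdr jutss ldvwo ciidu ybl hjx
Hunk 4: at line 1 remove [ldvwo,ciidu] add [hewvy] -> 5 lines: cpdr jutss hewvy ybl hjx
Hunk 5: at line 2 remove [hewvy,ybl] add [zkmr,iex] -> 5 lines: cpdr jutss zkmr iex hjx
Hunk 6: at line 2 remove [zkmr] add [nnm,lcqxj,yhh] -> 7 lines: cpdr jutss nnm lcqxj yhh iex hjx
Hunk 7: at line 4 remove [yhh] add [sng] -> 7 lines: cpdr jutss nnm lcqxj sng iex hjx
Final line 4: lcqxj

Answer: lcqxj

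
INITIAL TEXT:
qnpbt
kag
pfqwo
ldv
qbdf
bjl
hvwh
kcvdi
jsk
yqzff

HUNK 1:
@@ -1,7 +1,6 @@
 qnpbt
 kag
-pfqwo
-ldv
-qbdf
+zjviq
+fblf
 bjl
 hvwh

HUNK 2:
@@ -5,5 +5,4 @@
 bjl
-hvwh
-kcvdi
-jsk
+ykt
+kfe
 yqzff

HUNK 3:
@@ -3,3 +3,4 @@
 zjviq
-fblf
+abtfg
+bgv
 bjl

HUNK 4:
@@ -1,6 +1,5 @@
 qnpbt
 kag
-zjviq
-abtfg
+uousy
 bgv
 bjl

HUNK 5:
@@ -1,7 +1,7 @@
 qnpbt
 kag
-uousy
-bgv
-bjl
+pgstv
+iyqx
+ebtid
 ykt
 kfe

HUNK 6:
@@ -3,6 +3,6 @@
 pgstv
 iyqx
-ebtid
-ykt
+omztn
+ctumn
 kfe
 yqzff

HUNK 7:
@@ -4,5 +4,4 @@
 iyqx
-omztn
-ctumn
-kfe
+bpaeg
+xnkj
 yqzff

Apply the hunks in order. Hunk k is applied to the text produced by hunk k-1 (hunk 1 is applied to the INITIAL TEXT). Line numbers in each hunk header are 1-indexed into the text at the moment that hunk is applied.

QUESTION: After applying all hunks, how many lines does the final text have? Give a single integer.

Hunk 1: at line 1 remove [pfqwo,ldv,qbdf] add [zjviq,fblf] -> 9 lines: qnpbt kag zjviq fblf bjl hvwh kcvdi jsk yqzff
Hunk 2: at line 5 remove [hvwh,kcvdi,jsk] add [ykt,kfe] -> 8 lines: qnpbt kag zjviq fblf bjl ykt kfe yqzff
Hunk 3: at line 3 remove [fblf] add [abtfg,bgv] -> 9 lines: qnpbt kag zjviq abtfg bgv bjl ykt kfe yqzff
Hunk 4: at line 1 remove [zjviq,abtfg] add [uousy] -> 8 lines: qnpbt kag uousy bgv bjl ykt kfe yqzff
Hunk 5: at line 1 remove [uousy,bgv,bjl] add [pgstv,iyqx,ebtid] -> 8 lines: qnpbt kag pgstv iyqx ebtid ykt kfe yqzff
Hunk 6: at line 3 remove [ebtid,ykt] add [omztn,ctumn] -> 8 lines: qnpbt kag pgstv iyqx omztn ctumn kfe yqzff
Hunk 7: at line 4 remove [omztn,ctumn,kfe] add [bpaeg,xnkj] -> 7 lines: qnpbt kag pgstv iyqx bpaeg xnkj yqzff
Final line count: 7

Answer: 7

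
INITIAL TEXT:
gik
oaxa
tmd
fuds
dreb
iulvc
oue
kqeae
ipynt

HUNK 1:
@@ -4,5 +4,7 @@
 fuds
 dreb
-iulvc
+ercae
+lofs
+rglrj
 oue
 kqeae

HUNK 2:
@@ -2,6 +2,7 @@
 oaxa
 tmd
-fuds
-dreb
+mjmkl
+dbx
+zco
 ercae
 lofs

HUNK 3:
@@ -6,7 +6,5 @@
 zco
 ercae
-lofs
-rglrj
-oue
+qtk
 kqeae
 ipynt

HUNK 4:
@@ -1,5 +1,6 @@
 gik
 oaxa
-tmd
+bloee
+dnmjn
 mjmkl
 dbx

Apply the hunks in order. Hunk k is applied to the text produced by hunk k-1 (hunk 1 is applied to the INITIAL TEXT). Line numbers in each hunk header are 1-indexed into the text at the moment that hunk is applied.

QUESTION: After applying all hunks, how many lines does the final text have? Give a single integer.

Hunk 1: at line 4 remove [iulvc] add [ercae,lofs,rglrj] -> 11 lines: gik oaxa tmd fuds dreb ercae lofs rglrj oue kqeae ipynt
Hunk 2: at line 2 remove [fuds,dreb] add [mjmkl,dbx,zco] -> 12 lines: gik oaxa tmd mjmkl dbx zco ercae lofs rglrj oue kqeae ipynt
Hunk 3: at line 6 remove [lofs,rglrj,oue] add [qtk] -> 10 lines: gik oaxa tmd mjmkl dbx zco ercae qtk kqeae ipynt
Hunk 4: at line 1 remove [tmd] add [bloee,dnmjn] -> 11 lines: gik oaxa bloee dnmjn mjmkl dbx zco ercae qtk kqeae ipynt
Final line count: 11

Answer: 11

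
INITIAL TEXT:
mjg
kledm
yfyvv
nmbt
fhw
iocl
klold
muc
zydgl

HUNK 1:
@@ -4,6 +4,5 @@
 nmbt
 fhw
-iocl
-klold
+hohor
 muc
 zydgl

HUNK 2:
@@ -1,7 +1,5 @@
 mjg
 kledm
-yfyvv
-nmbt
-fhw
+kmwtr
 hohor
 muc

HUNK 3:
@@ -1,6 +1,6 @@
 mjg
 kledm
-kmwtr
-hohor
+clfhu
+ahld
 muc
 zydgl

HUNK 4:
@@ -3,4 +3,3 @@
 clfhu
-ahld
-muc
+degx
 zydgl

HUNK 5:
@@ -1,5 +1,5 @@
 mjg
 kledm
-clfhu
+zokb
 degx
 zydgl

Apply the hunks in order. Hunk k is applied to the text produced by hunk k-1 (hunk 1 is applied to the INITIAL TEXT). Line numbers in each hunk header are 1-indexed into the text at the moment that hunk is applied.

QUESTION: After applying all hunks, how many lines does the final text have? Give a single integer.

Hunk 1: at line 4 remove [iocl,klold] add [hohor] -> 8 lines: mjg kledm yfyvv nmbt fhw hohor muc zydgl
Hunk 2: at line 1 remove [yfyvv,nmbt,fhw] add [kmwtr] -> 6 lines: mjg kledm kmwtr hohor muc zydgl
Hunk 3: at line 1 remove [kmwtr,hohor] add [clfhu,ahld] -> 6 lines: mjg kledm clfhu ahld muc zydgl
Hunk 4: at line 3 remove [ahld,muc] add [degx] -> 5 lines: mjg kledm clfhu degx zydgl
Hunk 5: at line 1 remove [clfhu] add [zokb] -> 5 lines: mjg kledm zokb degx zydgl
Final line count: 5

Answer: 5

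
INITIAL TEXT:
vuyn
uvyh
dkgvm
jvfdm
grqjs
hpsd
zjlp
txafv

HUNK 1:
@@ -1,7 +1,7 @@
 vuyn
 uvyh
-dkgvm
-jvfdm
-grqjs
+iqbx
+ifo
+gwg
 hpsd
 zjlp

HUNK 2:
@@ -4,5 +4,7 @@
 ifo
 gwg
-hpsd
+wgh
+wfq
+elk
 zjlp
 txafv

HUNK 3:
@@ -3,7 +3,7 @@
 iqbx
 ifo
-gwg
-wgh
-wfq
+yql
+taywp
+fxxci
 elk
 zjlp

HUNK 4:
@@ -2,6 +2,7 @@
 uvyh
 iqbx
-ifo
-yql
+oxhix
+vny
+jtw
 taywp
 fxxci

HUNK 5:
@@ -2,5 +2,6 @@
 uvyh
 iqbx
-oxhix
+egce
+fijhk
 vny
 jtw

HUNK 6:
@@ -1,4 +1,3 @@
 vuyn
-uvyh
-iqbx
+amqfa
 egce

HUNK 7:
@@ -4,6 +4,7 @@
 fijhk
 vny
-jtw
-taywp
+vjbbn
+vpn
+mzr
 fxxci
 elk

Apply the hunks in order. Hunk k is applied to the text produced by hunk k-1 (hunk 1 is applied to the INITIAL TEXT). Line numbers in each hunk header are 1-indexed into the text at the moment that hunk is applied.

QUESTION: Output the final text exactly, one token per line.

Hunk 1: at line 1 remove [dkgvm,jvfdm,grqjs] add [iqbx,ifo,gwg] -> 8 lines: vuyn uvyh iqbx ifo gwg hpsd zjlp txafv
Hunk 2: at line 4 remove [hpsd] add [wgh,wfq,elk] -> 10 lines: vuyn uvyh iqbx ifo gwg wgh wfq elk zjlp txafv
Hunk 3: at line 3 remove [gwg,wgh,wfq] add [yql,taywp,fxxci] -> 10 lines: vuyn uvyh iqbx ifo yql taywp fxxci elk zjlp txafv
Hunk 4: at line 2 remove [ifo,yql] add [oxhix,vny,jtw] -> 11 lines: vuyn uvyh iqbx oxhix vny jtw taywp fxxci elk zjlp txafv
Hunk 5: at line 2 remove [oxhix] add [egce,fijhk] -> 12 lines: vuyn uvyh iqbx egce fijhk vny jtw taywp fxxci elk zjlp txafv
Hunk 6: at line 1 remove [uvyh,iqbx] add [amqfa] -> 11 lines: vuyn amqfa egce fijhk vny jtw taywp fxxci elk zjlp txafv
Hunk 7: at line 4 remove [jtw,taywp] add [vjbbn,vpn,mzr] -> 12 lines: vuyn amqfa egce fijhk vny vjbbn vpn mzr fxxci elk zjlp txafv

Answer: vuyn
amqfa
egce
fijhk
vny
vjbbn
vpn
mzr
fxxci
elk
zjlp
txafv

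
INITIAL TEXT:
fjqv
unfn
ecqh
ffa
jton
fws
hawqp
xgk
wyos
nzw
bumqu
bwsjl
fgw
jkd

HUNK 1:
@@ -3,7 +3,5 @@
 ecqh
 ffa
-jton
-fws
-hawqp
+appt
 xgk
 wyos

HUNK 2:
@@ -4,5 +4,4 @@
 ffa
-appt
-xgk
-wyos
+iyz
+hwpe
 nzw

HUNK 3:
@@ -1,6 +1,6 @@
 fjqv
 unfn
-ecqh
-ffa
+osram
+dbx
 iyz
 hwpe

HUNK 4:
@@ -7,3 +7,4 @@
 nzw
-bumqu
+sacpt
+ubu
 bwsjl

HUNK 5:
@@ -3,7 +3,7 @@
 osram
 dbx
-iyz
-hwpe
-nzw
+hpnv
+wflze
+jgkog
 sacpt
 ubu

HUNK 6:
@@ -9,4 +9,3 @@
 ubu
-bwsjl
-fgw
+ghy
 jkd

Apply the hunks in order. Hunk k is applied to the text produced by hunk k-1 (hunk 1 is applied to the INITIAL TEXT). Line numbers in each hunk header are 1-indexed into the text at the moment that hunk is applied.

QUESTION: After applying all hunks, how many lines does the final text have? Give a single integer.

Answer: 11

Derivation:
Hunk 1: at line 3 remove [jton,fws,hawqp] add [appt] -> 12 lines: fjqv unfn ecqh ffa appt xgk wyos nzw bumqu bwsjl fgw jkd
Hunk 2: at line 4 remove [appt,xgk,wyos] add [iyz,hwpe] -> 11 lines: fjqv unfn ecqh ffa iyz hwpe nzw bumqu bwsjl fgw jkd
Hunk 3: at line 1 remove [ecqh,ffa] add [osram,dbx] -> 11 lines: fjqv unfn osram dbx iyz hwpe nzw bumqu bwsjl fgw jkd
Hunk 4: at line 7 remove [bumqu] add [sacpt,ubu] -> 12 lines: fjqv unfn osram dbx iyz hwpe nzw sacpt ubu bwsjl fgw jkd
Hunk 5: at line 3 remove [iyz,hwpe,nzw] add [hpnv,wflze,jgkog] -> 12 lines: fjqv unfn osram dbx hpnv wflze jgkog sacpt ubu bwsjl fgw jkd
Hunk 6: at line 9 remove [bwsjl,fgw] add [ghy] -> 11 lines: fjqv unfn osram dbx hpnv wflze jgkog sacpt ubu ghy jkd
Final line count: 11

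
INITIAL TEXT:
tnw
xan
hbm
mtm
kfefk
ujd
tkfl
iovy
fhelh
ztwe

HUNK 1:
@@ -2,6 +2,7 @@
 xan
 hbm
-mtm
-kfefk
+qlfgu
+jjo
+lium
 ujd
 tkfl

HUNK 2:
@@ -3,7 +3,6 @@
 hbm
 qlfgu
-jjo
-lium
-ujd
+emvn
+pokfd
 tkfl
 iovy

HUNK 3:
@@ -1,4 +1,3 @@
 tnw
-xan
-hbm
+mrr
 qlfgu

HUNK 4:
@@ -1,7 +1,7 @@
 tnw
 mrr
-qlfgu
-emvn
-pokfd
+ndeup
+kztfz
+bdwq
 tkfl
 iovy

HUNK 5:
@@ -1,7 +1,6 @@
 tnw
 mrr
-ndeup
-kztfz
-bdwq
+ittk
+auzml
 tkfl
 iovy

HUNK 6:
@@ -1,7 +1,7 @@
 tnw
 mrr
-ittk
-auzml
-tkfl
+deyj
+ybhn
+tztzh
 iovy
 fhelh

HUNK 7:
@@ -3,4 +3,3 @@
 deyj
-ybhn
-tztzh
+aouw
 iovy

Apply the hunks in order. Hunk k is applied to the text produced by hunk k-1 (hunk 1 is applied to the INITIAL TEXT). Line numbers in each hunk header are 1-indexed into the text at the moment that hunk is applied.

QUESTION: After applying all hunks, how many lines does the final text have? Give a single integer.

Hunk 1: at line 2 remove [mtm,kfefk] add [qlfgu,jjo,lium] -> 11 lines: tnw xan hbm qlfgu jjo lium ujd tkfl iovy fhelh ztwe
Hunk 2: at line 3 remove [jjo,lium,ujd] add [emvn,pokfd] -> 10 lines: tnw xan hbm qlfgu emvn pokfd tkfl iovy fhelh ztwe
Hunk 3: at line 1 remove [xan,hbm] add [mrr] -> 9 lines: tnw mrr qlfgu emvn pokfd tkfl iovy fhelh ztwe
Hunk 4: at line 1 remove [qlfgu,emvn,pokfd] add [ndeup,kztfz,bdwq] -> 9 lines: tnw mrr ndeup kztfz bdwq tkfl iovy fhelh ztwe
Hunk 5: at line 1 remove [ndeup,kztfz,bdwq] add [ittk,auzml] -> 8 lines: tnw mrr ittk auzml tkfl iovy fhelh ztwe
Hunk 6: at line 1 remove [ittk,auzml,tkfl] add [deyj,ybhn,tztzh] -> 8 lines: tnw mrr deyj ybhn tztzh iovy fhelh ztwe
Hunk 7: at line 3 remove [ybhn,tztzh] add [aouw] -> 7 lines: tnw mrr deyj aouw iovy fhelh ztwe
Final line count: 7

Answer: 7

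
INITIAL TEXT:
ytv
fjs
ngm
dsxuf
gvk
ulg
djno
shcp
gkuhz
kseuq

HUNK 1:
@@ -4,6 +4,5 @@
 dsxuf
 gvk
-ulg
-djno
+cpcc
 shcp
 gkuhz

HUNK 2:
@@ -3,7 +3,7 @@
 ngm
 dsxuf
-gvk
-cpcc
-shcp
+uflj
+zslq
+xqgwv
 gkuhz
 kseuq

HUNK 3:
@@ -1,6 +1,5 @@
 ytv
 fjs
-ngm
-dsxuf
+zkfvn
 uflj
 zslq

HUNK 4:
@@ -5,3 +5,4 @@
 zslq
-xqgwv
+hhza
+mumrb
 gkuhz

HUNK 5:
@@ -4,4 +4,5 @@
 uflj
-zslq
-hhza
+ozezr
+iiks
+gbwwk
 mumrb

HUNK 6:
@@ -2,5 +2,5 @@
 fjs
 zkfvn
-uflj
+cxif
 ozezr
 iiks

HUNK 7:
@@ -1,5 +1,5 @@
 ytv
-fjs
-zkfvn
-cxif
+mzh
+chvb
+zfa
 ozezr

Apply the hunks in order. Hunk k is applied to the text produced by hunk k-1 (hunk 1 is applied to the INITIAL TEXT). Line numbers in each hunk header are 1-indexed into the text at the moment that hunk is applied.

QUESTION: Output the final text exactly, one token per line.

Hunk 1: at line 4 remove [ulg,djno] add [cpcc] -> 9 lines: ytv fjs ngm dsxuf gvk cpcc shcp gkuhz kseuq
Hunk 2: at line 3 remove [gvk,cpcc,shcp] add [uflj,zslq,xqgwv] -> 9 lines: ytv fjs ngm dsxuf uflj zslq xqgwv gkuhz kseuq
Hunk 3: at line 1 remove [ngm,dsxuf] add [zkfvn] -> 8 lines: ytv fjs zkfvn uflj zslq xqgwv gkuhz kseuq
Hunk 4: at line 5 remove [xqgwv] add [hhza,mumrb] -> 9 lines: ytv fjs zkfvn uflj zslq hhza mumrb gkuhz kseuq
Hunk 5: at line 4 remove [zslq,hhza] add [ozezr,iiks,gbwwk] -> 10 lines: ytv fjs zkfvn uflj ozezr iiks gbwwk mumrb gkuhz kseuq
Hunk 6: at line 2 remove [uflj] add [cxif] -> 10 lines: ytv fjs zkfvn cxif ozezr iiks gbwwk mumrb gkuhz kseuq
Hunk 7: at line 1 remove [fjs,zkfvn,cxif] add [mzh,chvb,zfa] -> 10 lines: ytv mzh chvb zfa ozezr iiks gbwwk mumrb gkuhz kseuq

Answer: ytv
mzh
chvb
zfa
ozezr
iiks
gbwwk
mumrb
gkuhz
kseuq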